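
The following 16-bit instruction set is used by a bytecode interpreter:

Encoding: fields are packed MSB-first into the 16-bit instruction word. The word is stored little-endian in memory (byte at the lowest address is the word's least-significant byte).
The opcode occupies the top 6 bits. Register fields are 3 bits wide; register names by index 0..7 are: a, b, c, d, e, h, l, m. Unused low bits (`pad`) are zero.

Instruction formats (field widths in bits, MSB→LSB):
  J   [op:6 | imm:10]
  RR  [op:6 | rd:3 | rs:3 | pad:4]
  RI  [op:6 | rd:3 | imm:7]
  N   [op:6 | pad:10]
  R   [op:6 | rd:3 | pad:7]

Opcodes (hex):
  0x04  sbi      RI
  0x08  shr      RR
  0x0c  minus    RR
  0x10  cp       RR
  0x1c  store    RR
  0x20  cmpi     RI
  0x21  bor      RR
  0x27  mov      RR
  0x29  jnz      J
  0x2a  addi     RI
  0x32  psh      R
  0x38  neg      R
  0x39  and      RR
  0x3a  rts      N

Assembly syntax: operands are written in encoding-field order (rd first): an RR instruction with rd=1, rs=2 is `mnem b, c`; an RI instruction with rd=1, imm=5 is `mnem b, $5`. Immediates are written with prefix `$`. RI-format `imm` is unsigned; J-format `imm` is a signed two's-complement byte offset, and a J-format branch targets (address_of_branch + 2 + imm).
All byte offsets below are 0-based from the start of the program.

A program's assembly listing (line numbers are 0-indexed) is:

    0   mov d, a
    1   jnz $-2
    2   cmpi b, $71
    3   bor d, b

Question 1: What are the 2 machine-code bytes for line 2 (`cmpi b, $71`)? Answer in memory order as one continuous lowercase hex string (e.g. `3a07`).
c780

2. cmpi fields op=0x20:6|rd=1:3|imm=71:7 → word 80c7h → c7 80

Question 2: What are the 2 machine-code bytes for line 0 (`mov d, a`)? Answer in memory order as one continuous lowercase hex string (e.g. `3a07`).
809d

L0: mov op=0x27:6|rd=3:3|rs=0:3|pad=0:4 ⇒ 0x9d80 ⇒ little 80 9d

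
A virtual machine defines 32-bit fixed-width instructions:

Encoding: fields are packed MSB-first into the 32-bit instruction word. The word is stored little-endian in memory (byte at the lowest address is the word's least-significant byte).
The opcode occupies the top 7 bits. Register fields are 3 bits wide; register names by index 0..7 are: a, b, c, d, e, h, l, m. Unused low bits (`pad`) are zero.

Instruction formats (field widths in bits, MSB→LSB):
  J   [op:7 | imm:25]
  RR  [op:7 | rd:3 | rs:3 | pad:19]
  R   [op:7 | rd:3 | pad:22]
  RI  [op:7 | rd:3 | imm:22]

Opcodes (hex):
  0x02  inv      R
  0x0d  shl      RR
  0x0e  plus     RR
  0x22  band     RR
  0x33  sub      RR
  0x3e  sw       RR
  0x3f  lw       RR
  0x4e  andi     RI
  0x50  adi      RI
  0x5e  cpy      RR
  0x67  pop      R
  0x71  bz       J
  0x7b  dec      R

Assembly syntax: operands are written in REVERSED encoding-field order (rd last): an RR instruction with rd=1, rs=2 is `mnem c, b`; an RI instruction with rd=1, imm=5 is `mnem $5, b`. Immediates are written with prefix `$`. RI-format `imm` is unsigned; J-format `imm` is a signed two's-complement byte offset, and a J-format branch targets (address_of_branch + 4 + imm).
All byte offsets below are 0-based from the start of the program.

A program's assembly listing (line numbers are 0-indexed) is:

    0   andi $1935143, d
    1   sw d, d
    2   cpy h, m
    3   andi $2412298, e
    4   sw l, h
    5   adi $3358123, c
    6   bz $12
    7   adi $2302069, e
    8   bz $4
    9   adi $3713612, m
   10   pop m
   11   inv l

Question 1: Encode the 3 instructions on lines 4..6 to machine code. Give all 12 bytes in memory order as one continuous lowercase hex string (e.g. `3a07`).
4. sw fields op=0x3e:7|rd=5:3|rs=6:3|pad=0:19 → word 7d700000h → 00 00 70 7d
5. adi fields op=0x50:7|rd=2:3|imm=3358123:22 → word a0b33dabh → ab 3d b3 a0
6. bz fields op=0x71:7|imm=12:25 → word e200000ch → 0c 00 00 e2

0000707dab3db3a00c0000e2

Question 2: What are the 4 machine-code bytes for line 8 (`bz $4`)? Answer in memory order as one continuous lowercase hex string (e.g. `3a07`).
040000e2

L8: bz op=0x71:7|imm=4:25 ⇒ 0xe2000004 ⇒ little 04 00 00 e2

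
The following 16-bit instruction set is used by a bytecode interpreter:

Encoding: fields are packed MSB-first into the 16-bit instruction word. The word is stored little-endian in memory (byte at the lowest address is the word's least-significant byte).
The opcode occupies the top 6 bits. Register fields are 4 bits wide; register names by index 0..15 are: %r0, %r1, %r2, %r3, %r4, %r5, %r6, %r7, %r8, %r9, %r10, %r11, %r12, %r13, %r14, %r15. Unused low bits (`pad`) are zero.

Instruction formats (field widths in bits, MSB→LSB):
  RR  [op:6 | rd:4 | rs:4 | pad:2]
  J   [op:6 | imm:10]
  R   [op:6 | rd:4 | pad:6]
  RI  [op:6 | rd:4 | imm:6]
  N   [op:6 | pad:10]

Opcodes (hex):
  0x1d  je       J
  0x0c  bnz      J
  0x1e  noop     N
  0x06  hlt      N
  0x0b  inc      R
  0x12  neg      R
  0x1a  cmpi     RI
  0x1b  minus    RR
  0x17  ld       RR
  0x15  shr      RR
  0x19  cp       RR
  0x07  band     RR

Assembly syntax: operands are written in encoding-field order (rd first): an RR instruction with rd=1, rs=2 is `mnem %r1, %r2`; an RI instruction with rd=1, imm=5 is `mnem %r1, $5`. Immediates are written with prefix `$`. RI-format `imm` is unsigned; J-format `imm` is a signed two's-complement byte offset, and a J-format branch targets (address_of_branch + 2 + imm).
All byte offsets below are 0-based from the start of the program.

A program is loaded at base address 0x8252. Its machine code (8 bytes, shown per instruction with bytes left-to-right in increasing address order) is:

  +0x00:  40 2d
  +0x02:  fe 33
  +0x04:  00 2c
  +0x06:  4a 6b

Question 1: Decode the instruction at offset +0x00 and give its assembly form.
inc %r5

+0x00: 40 2d ⇒ word 0x2d40 (little)
  opcode bits[15:10]=0xb: inc/R
  rd@[9:6]=0x5 ⇒ %r5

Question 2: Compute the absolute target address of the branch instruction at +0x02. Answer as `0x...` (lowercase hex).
0x8254

[02] fe 33 → 0x33fe
  top 6b → 0xc → bnz [J]
  imm@[9:0]=0x3fe (s10→-2) ⇒ $-2
  target = base 0x8252 + off 0x02 + 2 + imm -2 = 0x8254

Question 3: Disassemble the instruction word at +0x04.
inc %r0

@+04  little-endian(00 2c) = 0x2c00
  top 6b → 0xb → inc [R]
  [9:6] rd=0 = %r0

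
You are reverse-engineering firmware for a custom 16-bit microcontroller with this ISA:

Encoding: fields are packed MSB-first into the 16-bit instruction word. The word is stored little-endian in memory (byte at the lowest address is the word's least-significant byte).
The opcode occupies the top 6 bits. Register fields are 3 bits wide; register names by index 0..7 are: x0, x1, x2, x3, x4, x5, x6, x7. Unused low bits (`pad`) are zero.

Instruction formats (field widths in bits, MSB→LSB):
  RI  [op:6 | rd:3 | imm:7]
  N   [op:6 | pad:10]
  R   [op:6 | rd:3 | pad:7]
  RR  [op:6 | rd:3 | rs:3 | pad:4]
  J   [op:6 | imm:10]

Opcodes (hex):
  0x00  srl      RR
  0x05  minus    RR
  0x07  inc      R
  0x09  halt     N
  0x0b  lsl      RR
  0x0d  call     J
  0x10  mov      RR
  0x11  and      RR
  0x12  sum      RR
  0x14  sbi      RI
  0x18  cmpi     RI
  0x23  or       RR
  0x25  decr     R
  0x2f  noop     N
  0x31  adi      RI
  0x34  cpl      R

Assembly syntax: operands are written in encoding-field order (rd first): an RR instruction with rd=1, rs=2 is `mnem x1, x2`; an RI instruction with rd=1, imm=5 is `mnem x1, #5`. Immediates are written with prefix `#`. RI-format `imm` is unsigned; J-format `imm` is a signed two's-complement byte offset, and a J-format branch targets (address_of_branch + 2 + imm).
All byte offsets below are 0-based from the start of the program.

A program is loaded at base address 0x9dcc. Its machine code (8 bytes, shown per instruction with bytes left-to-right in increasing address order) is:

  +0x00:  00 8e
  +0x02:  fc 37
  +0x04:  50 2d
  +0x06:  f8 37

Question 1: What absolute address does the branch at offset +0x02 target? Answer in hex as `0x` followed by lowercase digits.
+0x02: fc 37 ⇒ word 0x37fc (little)
  opcode bits[15:10]=0xd: call/J
  imm: (w>>0)&0x3ff=0x3fc (s10→-4) → #-4
  target = base 0x9dcc + off 0x02 + 2 + imm -4 = 0x9dcc

0x9dcc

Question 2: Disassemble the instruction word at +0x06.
+0x06: f8 37 ⇒ word 0x37f8 (little)
  op=0x37f8>>10=0xd ⇒ call (J)
  [9:0] imm=1016 (s10→-8) = #-8

call #-8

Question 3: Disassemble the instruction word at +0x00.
or x4, x0

off 0x00: read 00 8e as little → 0x8e00
  opcode bits[15:10]=0x23: or/RR
  [9:7] rd=4 = x4
  [6:4] rs=0 = x0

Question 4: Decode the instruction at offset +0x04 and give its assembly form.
lsl x2, x5

off 0x04: read 50 2d as little → 0x2d50
  opcode bits[15:10]=0xb: lsl/RR
  rd@[9:7]=0x2 ⇒ x2
  rs@[6:4]=0x5 ⇒ x5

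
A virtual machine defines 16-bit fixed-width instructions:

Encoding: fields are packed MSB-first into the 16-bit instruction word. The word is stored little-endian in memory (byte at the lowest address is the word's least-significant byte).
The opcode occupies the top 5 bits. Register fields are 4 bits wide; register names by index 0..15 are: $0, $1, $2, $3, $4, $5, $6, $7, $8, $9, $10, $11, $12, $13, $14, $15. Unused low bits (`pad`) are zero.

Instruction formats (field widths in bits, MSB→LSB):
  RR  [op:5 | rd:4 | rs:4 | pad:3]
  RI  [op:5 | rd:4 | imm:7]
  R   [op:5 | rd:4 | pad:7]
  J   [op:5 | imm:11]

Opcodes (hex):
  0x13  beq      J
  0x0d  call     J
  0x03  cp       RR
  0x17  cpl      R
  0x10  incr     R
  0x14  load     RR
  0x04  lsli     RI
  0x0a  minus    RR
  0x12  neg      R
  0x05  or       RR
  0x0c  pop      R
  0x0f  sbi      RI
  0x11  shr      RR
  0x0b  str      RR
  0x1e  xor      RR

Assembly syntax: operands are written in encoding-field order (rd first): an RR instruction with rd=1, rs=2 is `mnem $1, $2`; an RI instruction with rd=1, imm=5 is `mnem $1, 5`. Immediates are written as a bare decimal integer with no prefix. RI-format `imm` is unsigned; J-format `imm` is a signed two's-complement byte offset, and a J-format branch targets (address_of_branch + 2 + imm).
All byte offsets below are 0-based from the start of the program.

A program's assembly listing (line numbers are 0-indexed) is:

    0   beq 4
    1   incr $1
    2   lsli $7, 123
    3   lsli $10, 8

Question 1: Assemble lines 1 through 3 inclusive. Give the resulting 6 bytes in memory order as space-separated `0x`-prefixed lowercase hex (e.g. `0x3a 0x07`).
0x80 0x80 0xfb 0x23 0x08 0x25

L1: incr op=0x10:5|rd=1:4|pad=0:7 ⇒ 0x8080 ⇒ little 80 80
L2: lsli op=0x4:5|rd=7:4|imm=123:7 ⇒ 0x23fb ⇒ little fb 23
L3: lsli op=0x4:5|rd=10:4|imm=8:7 ⇒ 0x2508 ⇒ little 08 25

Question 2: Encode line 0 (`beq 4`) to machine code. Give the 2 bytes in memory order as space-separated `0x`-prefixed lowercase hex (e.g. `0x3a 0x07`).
line 0 (beq): pack op=0x13:5|imm=4:11 = 0x9804; little→ 04 98

0x04 0x98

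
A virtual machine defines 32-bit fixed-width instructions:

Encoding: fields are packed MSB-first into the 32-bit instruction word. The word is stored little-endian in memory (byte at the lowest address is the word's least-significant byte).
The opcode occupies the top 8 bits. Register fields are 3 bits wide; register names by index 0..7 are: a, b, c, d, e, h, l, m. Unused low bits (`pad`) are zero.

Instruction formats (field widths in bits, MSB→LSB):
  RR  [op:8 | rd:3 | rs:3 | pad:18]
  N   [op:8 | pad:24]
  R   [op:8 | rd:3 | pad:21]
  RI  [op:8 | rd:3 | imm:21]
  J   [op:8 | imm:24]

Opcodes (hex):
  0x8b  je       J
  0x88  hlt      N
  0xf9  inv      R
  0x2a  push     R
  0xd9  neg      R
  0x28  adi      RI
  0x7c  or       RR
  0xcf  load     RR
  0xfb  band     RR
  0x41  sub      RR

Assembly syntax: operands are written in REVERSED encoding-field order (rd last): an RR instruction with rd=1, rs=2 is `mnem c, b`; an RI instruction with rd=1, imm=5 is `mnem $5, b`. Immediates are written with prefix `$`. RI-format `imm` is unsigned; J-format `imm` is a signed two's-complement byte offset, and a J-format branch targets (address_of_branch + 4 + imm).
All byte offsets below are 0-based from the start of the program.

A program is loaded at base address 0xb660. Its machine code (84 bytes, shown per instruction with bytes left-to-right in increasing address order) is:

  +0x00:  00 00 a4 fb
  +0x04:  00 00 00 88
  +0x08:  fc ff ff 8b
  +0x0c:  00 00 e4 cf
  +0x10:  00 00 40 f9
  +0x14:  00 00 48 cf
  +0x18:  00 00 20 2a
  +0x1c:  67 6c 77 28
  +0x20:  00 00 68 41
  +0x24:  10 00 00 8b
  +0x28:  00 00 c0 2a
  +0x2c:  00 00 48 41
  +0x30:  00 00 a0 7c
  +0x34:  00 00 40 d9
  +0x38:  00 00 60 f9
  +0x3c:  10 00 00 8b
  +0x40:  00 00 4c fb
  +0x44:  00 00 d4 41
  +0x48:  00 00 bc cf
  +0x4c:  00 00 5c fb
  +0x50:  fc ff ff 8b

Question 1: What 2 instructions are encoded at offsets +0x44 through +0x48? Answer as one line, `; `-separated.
@+44  little-endian(00 00 d4 41) = 0x41d40000
  top 8b → 0x41 → sub [RR]
  rd: (w>>21)&0x7=0x6 → l
  rs: (w>>18)&0x7=0x5 → h
@+48  little-endian(00 00 bc cf) = 0xcfbc0000
  top 8b → 0xcf → load [RR]
  rd: (w>>21)&0x7=0x5 → h
  rs: (w>>18)&0x7=0x7 → m

sub h, l; load m, h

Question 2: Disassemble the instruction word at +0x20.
off 0x20: read 00 00 68 41 as little → 0x41680000
  op=0x41680000>>24=0x41 ⇒ sub (RR)
  rd@[23:21]=0x3 ⇒ d
  rs@[20:18]=0x2 ⇒ c

sub c, d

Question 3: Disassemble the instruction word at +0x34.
off 0x34: read 00 00 40 d9 as little → 0xd9400000
  op=0xd9400000>>24=0xd9 ⇒ neg (R)
  rd@[23:21]=0x2 ⇒ c

neg c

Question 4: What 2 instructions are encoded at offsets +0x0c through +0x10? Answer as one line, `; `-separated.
load b, m; inv c

+0x0c: 00 00 e4 cf ⇒ word 0xcfe40000 (little)
  op=0xcfe40000>>24=0xcf ⇒ load (RR)
  [23:21] rd=7 = m
  [20:18] rs=1 = b
+0x10: 00 00 40 f9 ⇒ word 0xf9400000 (little)
  op=0xf9400000>>24=0xf9 ⇒ inv (R)
  [23:21] rd=2 = c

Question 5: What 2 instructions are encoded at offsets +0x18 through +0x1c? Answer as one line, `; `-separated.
push b; adi $1535079, d

[18] 00 00 20 2a → 0x2a200000
  top 8b → 0x2a → push [R]
  rd@[23:21]=0x1 ⇒ b
[1c] 67 6c 77 28 → 0x28776c67
  top 8b → 0x28 → adi [RI]
  rd@[23:21]=0x3 ⇒ d
  imm@[20:0]=0x176c67 ⇒ $1535079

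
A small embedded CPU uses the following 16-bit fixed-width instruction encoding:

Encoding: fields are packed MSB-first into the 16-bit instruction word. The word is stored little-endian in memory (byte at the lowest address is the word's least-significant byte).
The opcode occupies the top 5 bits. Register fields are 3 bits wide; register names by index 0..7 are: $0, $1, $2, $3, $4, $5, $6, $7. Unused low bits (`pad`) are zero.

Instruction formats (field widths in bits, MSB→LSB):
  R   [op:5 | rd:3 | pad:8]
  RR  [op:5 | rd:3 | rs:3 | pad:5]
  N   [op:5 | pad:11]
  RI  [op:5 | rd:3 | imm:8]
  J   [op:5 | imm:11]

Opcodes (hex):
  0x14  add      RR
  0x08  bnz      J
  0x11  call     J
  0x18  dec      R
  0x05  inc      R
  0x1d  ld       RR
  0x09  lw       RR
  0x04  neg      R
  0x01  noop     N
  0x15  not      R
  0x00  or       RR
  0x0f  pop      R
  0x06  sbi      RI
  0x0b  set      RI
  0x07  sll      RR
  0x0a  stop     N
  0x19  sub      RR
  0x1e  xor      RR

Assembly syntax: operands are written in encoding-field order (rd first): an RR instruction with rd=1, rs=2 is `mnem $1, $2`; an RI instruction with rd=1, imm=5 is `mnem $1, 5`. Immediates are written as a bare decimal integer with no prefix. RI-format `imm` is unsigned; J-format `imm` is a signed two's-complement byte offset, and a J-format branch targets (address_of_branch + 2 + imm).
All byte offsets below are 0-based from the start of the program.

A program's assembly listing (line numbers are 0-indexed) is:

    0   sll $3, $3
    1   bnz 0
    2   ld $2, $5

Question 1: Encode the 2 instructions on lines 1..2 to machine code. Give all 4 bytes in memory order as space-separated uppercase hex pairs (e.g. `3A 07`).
00 40 A0 EA

line 1 (bnz): pack op=0x8:5|imm=0:11 = 0x4000; little→ 00 40
line 2 (ld): pack op=0x1d:5|rd=2:3|rs=5:3|pad=0:5 = 0xeaa0; little→ a0 ea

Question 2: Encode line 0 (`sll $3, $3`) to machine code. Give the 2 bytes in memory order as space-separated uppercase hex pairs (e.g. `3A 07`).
60 3B

0. sll fields op=0x7:5|rd=3:3|rs=3:3|pad=0:5 → word 3b60h → 60 3b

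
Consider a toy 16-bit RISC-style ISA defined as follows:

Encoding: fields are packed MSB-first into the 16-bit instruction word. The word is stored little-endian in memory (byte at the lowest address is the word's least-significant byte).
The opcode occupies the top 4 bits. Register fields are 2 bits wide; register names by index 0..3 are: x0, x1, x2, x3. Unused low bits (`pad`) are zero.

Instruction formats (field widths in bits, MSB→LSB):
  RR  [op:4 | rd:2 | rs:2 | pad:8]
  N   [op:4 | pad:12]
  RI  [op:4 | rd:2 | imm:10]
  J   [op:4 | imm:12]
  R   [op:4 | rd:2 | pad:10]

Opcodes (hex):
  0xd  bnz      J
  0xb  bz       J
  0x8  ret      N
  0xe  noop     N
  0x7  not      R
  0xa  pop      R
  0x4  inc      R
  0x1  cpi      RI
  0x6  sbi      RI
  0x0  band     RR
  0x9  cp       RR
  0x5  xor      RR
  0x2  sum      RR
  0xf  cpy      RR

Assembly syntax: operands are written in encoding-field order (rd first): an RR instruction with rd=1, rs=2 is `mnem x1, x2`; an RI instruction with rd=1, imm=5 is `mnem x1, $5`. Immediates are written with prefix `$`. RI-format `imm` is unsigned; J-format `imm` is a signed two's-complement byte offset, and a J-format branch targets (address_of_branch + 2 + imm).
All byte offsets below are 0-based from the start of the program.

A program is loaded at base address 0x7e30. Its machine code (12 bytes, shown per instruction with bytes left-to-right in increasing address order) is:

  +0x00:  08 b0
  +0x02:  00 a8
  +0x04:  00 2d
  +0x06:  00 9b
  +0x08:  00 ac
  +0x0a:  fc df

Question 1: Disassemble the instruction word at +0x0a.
bnz $-4

[0a] fc df → 0xdffc
  top 4b → 0xd → bnz [J]
  imm: (w>>0)&0xfff=0xffc (s12→-4) → $-4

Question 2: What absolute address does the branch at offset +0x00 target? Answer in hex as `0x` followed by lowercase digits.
[00] 08 b0 → 0xb008
  top 4b → 0xb → bz [J]
  imm: (w>>0)&0xfff=0x8 → $8
  target = base 0x7e30 + off 0x00 + 2 + imm 8 = 0x7e3a

0x7e3a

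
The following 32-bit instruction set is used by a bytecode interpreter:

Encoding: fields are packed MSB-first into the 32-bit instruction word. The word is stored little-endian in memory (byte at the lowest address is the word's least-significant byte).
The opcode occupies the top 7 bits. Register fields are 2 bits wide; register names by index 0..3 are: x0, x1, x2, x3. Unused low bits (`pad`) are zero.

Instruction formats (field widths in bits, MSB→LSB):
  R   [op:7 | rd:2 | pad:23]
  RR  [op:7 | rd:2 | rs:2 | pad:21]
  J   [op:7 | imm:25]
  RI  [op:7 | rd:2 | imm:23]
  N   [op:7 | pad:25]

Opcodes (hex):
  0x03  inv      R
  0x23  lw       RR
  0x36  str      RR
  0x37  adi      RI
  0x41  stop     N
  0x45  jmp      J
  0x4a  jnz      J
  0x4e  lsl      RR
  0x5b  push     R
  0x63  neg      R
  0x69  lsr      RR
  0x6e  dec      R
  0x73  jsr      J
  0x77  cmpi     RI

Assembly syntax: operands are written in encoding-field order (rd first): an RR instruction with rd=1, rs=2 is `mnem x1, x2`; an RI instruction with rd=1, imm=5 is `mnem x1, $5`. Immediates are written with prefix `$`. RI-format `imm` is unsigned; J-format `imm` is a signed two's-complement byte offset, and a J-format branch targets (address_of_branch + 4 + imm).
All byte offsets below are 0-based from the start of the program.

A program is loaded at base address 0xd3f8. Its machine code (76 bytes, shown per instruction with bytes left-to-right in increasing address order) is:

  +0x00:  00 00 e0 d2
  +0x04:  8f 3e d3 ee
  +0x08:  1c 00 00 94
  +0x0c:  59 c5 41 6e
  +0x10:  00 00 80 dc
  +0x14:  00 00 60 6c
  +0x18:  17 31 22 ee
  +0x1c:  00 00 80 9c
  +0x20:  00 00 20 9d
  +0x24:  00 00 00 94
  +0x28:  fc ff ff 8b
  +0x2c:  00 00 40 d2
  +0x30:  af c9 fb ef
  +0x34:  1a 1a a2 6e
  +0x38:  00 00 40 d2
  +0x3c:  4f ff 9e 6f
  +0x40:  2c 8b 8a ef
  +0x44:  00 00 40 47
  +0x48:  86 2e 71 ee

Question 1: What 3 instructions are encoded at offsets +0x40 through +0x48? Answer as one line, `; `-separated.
cmpi x3, $690988; lw x2, x2; cmpi x0, $7417478

off 0x40: read 2c 8b 8a ef as little → 0xef8a8b2c
  top 7b → 0x77 → cmpi [RI]
  rd@[24:23]=0x3 ⇒ x3
  imm@[22:0]=0xa8b2c ⇒ $690988
off 0x44: read 00 00 40 47 as little → 0x47400000
  top 7b → 0x23 → lw [RR]
  rd@[24:23]=0x2 ⇒ x2
  rs@[22:21]=0x2 ⇒ x2
off 0x48: read 86 2e 71 ee as little → 0xee712e86
  top 7b → 0x77 → cmpi [RI]
  rd@[24:23]=0x0 ⇒ x0
  imm@[22:0]=0x712e86 ⇒ $7417478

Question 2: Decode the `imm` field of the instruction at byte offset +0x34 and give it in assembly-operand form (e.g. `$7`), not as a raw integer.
$2234906

[34] 1a 1a a2 6e → 0x6ea21a1a
  top 7b → 0x37 → adi [RI]
  [24:23] rd=1 = x1
  [22:0] imm=2234906 = $2234906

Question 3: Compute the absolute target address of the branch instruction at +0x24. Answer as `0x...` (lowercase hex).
0xd420

@+24  little-endian(00 00 00 94) = 0x94000000
  op=0x94000000>>25=0x4a ⇒ jnz (J)
  imm: (w>>0)&0x1ffffff=0x0 → $0
  target = base 0xd3f8 + off 0x24 + 4 + imm 0 = 0xd420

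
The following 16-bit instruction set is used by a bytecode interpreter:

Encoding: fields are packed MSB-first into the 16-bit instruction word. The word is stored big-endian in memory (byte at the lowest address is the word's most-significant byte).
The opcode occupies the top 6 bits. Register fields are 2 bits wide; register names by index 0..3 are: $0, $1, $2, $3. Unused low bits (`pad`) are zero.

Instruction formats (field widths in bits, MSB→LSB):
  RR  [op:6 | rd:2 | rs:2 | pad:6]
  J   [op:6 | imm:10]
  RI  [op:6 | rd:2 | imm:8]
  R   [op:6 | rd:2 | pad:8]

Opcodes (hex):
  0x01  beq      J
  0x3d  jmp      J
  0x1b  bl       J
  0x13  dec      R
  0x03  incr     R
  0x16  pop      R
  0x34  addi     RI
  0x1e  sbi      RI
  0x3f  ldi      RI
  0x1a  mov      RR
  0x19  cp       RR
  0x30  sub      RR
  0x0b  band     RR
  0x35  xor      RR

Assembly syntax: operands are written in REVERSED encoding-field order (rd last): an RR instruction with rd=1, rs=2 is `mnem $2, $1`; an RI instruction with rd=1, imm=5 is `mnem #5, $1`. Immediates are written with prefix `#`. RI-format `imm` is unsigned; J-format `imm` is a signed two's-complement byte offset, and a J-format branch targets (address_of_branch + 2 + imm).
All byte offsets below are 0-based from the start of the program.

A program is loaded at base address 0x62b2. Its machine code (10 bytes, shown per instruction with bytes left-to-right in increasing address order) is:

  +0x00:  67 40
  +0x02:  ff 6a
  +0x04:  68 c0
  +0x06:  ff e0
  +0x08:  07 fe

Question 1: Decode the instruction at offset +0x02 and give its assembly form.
ldi #106, $3

[02] ff 6a → 0xff6a
  opcode bits[15:10]=0x3f: ldi/RI
  rd@[9:8]=0x3 ⇒ $3
  imm@[7:0]=0x6a ⇒ #106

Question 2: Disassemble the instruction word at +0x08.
@+08  big-endian(07 fe) = 0x07fe
  top 6b → 0x1 → beq [J]
  imm: (w>>0)&0x3ff=0x3fe (s10→-2) → #-2

beq #-2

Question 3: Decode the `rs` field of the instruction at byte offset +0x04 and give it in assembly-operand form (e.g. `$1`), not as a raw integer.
off 0x04: read 68 c0 as big → 0x68c0
  op=0x68c0>>10=0x1a ⇒ mov (RR)
  rd@[9:8]=0x0 ⇒ $0
  rs@[7:6]=0x3 ⇒ $3

$3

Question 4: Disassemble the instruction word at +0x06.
ldi #224, $3

[06] ff e0 → 0xffe0
  top 6b → 0x3f → ldi [RI]
  rd: (w>>8)&0x3=0x3 → $3
  imm: (w>>0)&0xff=0xe0 → #224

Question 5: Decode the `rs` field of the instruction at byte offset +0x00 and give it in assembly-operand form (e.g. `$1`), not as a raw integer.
$1

[00] 67 40 → 0x6740
  op=0x6740>>10=0x19 ⇒ cp (RR)
  [9:8] rd=3 = $3
  [7:6] rs=1 = $1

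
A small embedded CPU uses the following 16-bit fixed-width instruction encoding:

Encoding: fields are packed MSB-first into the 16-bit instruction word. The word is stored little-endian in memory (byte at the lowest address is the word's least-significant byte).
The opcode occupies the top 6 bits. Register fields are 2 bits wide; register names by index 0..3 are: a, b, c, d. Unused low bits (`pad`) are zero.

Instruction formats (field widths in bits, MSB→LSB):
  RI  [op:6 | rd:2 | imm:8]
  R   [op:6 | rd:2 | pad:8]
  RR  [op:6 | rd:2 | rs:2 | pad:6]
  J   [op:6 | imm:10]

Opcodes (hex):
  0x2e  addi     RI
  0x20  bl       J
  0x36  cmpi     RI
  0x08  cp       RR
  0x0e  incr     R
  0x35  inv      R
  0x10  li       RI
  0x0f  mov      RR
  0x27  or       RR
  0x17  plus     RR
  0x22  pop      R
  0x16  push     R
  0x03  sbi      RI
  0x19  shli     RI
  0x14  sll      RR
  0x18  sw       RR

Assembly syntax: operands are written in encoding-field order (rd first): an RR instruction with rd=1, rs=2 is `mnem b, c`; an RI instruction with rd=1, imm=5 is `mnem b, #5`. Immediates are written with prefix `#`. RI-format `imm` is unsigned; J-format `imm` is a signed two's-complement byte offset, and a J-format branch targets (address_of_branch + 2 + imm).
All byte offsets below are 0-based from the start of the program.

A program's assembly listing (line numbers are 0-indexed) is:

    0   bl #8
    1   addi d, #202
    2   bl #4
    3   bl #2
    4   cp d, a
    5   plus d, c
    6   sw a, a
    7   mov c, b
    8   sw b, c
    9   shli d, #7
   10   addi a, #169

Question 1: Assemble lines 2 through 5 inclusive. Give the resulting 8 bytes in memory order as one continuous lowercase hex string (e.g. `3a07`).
2. bl fields op=0x20:6|imm=4:10 → word 8004h → 04 80
3. bl fields op=0x20:6|imm=2:10 → word 8002h → 02 80
4. cp fields op=0x8:6|rd=3:2|rs=0:2|pad=0:6 → word 2300h → 00 23
5. plus fields op=0x17:6|rd=3:2|rs=2:2|pad=0:6 → word 5f80h → 80 5f

048002800023805f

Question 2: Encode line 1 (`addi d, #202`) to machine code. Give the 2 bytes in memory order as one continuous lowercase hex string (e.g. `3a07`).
cabb

line 1 (addi): pack op=0x2e:6|rd=3:2|imm=202:8 = 0xbbca; little→ ca bb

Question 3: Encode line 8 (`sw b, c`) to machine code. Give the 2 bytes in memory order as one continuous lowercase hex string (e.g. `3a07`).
line 8 (sw): pack op=0x18:6|rd=1:2|rs=2:2|pad=0:6 = 0x6180; little→ 80 61

8061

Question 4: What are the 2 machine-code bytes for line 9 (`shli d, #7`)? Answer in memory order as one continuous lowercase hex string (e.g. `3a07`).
0767

L9: shli op=0x19:6|rd=3:2|imm=7:8 ⇒ 0x6707 ⇒ little 07 67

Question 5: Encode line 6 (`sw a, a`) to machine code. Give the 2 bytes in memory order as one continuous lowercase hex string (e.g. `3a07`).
L6: sw op=0x18:6|rd=0:2|rs=0:2|pad=0:6 ⇒ 0x6000 ⇒ little 00 60

0060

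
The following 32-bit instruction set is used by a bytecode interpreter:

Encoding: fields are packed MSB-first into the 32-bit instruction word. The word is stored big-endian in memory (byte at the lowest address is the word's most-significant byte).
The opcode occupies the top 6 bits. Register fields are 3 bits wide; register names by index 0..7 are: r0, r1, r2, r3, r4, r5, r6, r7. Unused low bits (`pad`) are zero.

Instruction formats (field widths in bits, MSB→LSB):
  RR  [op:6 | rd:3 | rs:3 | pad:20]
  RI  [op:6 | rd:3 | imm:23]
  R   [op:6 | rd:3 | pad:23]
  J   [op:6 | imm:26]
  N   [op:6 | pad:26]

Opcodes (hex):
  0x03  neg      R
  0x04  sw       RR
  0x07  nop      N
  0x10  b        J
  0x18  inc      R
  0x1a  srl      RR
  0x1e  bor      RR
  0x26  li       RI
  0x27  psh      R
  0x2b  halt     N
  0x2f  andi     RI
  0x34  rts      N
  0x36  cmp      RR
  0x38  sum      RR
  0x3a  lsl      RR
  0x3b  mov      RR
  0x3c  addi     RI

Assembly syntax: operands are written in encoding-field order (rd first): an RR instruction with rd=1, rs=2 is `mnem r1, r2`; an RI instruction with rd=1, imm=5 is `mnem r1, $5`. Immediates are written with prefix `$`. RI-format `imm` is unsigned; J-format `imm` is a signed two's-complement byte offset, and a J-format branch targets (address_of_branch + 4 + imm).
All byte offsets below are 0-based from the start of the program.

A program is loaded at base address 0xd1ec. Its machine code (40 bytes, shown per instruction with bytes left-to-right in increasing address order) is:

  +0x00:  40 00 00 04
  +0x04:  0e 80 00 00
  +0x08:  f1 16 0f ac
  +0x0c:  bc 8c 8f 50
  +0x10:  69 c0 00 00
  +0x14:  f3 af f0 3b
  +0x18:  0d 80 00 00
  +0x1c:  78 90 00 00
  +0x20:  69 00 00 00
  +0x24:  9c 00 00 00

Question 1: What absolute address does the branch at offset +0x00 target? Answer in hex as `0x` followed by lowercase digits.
[00] 40 00 00 04 → 0x40000004
  op=0x40000004>>26=0x10 ⇒ b (J)
  imm: (w>>0)&0x3ffffff=0x4 → $4
  target = base 0xd1ec + off 0x00 + 4 + imm 4 = 0xd1f4

0xd1f4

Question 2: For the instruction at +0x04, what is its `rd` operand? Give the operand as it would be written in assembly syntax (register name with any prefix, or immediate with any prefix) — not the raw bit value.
@+04  big-endian(0e 80 00 00) = 0x0e800000
  top 6b → 0x3 → neg [R]
  [25:23] rd=5 = r5

r5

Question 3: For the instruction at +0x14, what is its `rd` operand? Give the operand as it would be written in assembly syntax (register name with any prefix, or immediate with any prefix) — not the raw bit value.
r7

@+14  big-endian(f3 af f0 3b) = 0xf3aff03b
  opcode bits[31:26]=0x3c: addi/RI
  rd: (w>>23)&0x7=0x7 → r7
  imm: (w>>0)&0x7fffff=0x2ff03b → $3141691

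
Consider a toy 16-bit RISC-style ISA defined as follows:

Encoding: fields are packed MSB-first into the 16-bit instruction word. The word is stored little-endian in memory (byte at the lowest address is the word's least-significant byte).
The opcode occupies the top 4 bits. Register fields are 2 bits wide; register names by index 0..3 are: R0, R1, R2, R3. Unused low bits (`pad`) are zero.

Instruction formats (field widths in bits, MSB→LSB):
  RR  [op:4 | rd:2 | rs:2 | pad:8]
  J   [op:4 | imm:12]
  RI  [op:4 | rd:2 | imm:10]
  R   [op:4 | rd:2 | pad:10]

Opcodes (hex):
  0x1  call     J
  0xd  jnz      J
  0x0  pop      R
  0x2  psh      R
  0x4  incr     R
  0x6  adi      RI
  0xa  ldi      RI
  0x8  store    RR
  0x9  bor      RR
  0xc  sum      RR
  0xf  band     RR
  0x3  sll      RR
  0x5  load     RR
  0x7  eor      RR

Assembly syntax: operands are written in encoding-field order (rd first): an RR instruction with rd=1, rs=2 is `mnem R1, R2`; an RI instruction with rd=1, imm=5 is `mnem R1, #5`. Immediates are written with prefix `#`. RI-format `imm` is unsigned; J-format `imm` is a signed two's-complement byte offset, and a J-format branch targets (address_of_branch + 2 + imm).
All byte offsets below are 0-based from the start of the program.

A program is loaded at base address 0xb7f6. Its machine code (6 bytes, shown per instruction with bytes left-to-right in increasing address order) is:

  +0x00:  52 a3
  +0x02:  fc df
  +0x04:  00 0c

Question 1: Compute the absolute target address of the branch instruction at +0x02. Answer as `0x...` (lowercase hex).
0xb7f6

[02] fc df → 0xdffc
  opcode bits[15:12]=0xd: jnz/J
  [11:0] imm=4092 (s12→-4) = #-4
  target = base 0xb7f6 + off 0x02 + 2 + imm -4 = 0xb7f6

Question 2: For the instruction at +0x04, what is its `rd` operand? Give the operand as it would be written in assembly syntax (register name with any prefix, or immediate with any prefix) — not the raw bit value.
R3

@+04  little-endian(00 0c) = 0x0c00
  opcode bits[15:12]=0x0: pop/R
  [11:10] rd=3 = R3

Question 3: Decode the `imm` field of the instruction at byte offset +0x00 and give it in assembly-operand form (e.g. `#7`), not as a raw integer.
#850

+0x00: 52 a3 ⇒ word 0xa352 (little)
  opcode bits[15:12]=0xa: ldi/RI
  rd@[11:10]=0x0 ⇒ R0
  imm@[9:0]=0x352 ⇒ #850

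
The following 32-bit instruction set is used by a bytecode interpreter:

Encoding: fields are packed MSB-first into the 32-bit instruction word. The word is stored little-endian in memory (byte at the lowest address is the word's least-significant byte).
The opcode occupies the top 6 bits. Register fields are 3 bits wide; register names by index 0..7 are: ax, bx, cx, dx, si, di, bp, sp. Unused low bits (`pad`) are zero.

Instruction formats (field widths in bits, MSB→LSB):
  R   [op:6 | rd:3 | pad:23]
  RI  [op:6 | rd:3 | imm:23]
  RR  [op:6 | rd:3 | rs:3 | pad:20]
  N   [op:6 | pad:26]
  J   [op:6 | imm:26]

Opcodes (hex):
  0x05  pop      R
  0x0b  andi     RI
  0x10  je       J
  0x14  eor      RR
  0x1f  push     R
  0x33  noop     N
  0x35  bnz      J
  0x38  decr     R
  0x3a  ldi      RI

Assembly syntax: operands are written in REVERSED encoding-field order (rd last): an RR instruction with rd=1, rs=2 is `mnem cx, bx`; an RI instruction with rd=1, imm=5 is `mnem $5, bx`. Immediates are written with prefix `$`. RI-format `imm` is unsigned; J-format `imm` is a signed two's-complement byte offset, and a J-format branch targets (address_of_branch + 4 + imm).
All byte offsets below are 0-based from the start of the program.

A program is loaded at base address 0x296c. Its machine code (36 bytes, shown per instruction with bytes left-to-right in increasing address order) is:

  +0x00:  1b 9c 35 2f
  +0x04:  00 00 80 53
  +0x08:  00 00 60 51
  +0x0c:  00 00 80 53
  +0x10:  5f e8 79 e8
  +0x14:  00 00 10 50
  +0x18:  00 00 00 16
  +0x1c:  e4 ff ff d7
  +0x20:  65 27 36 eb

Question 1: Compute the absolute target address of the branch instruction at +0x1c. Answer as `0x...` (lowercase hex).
@+1c  little-endian(e4 ff ff d7) = 0xd7ffffe4
  opcode bits[31:26]=0x35: bnz/J
  imm@[25:0]=0x3ffffe4 (s26→-28) ⇒ $-28
  target = base 0x296c + off 0x1c + 4 + imm -28 = 0x2970

0x2970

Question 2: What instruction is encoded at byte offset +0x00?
andi $3513371, bp

@+00  little-endian(1b 9c 35 2f) = 0x2f359c1b
  op=0x2f359c1b>>26=0xb ⇒ andi (RI)
  rd@[25:23]=0x6 ⇒ bp
  imm@[22:0]=0x359c1b ⇒ $3513371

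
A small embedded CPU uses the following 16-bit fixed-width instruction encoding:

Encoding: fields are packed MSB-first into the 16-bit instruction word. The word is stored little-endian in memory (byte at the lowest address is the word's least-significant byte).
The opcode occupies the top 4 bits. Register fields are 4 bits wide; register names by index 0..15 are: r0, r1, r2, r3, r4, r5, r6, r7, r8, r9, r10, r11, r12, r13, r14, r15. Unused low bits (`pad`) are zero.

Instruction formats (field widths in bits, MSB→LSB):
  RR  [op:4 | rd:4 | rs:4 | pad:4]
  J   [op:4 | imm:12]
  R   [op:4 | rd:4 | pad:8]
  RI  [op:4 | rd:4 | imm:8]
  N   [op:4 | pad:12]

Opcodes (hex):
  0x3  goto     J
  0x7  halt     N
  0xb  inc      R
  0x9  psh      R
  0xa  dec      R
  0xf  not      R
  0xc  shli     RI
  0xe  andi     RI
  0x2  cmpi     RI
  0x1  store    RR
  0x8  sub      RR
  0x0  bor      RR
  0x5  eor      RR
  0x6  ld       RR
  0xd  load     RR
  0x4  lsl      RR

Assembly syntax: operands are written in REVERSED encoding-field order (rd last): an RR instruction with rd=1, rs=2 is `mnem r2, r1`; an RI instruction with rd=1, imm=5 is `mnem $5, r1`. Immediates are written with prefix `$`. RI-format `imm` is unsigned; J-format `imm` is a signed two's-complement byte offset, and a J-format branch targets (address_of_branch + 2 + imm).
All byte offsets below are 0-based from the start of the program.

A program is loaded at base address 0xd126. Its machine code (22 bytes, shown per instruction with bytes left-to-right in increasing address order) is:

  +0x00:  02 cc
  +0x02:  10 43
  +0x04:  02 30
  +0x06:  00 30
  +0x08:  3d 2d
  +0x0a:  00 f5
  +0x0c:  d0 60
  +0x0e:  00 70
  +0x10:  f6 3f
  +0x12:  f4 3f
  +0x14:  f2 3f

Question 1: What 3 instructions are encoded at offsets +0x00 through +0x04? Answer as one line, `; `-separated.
off 0x00: read 02 cc as little → 0xcc02
  opcode bits[15:12]=0xc: shli/RI
  rd@[11:8]=0xc ⇒ r12
  imm@[7:0]=0x2 ⇒ $2
off 0x02: read 10 43 as little → 0x4310
  opcode bits[15:12]=0x4: lsl/RR
  rd@[11:8]=0x3 ⇒ r3
  rs@[7:4]=0x1 ⇒ r1
off 0x04: read 02 30 as little → 0x3002
  opcode bits[15:12]=0x3: goto/J
  imm@[11:0]=0x2 ⇒ $2

shli $2, r12; lsl r1, r3; goto $2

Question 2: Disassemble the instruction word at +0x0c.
ld r13, r0

[0c] d0 60 → 0x60d0
  op=0x60d0>>12=0x6 ⇒ ld (RR)
  [11:8] rd=0 = r0
  [7:4] rs=13 = r13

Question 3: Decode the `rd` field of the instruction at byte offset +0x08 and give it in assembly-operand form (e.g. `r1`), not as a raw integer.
r13

@+08  little-endian(3d 2d) = 0x2d3d
  op=0x2d3d>>12=0x2 ⇒ cmpi (RI)
  rd@[11:8]=0xd ⇒ r13
  imm@[7:0]=0x3d ⇒ $61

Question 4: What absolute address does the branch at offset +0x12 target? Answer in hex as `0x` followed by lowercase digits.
@+12  little-endian(f4 3f) = 0x3ff4
  op=0x3ff4>>12=0x3 ⇒ goto (J)
  imm@[11:0]=0xff4 (s12→-12) ⇒ $-12
  target = base 0xd126 + off 0x12 + 2 + imm -12 = 0xd12e

0xd12e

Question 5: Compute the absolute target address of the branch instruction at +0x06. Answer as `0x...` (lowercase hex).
off 0x06: read 00 30 as little → 0x3000
  opcode bits[15:12]=0x3: goto/J
  imm: (w>>0)&0xfff=0x0 → $0
  target = base 0xd126 + off 0x06 + 2 + imm 0 = 0xd12e

0xd12e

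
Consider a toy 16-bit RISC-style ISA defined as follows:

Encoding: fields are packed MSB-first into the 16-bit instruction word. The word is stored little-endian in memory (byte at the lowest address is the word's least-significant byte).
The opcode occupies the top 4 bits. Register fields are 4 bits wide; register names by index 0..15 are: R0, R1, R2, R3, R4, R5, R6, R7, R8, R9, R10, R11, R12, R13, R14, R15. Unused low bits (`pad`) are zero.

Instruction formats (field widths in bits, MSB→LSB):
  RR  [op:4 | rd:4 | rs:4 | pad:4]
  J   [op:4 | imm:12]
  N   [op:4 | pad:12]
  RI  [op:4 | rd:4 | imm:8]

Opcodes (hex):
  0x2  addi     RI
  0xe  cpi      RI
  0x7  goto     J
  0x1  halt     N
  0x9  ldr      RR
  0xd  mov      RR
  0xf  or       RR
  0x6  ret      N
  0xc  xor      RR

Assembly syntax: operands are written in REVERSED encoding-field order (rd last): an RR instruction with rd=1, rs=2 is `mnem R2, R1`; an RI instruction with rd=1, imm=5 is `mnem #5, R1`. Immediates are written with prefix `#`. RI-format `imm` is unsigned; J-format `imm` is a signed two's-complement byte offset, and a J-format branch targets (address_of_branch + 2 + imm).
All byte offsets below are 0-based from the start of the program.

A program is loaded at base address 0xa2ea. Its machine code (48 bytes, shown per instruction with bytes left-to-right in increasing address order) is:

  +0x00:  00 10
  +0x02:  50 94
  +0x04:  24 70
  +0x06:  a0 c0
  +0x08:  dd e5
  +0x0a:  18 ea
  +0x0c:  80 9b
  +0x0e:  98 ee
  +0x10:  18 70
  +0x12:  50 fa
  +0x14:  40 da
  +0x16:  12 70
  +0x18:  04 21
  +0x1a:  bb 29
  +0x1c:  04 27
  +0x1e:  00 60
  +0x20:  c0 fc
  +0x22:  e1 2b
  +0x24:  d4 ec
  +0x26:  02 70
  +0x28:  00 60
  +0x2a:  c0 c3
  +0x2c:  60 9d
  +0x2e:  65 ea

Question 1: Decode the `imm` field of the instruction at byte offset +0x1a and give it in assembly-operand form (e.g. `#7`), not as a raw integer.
[1a] bb 29 → 0x29bb
  opcode bits[15:12]=0x2: addi/RI
  [11:8] rd=9 = R9
  [7:0] imm=187 = #187

#187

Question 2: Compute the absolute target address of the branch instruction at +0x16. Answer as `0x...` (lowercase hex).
@+16  little-endian(12 70) = 0x7012
  op=0x7012>>12=0x7 ⇒ goto (J)
  imm@[11:0]=0x12 ⇒ #18
  target = base 0xa2ea + off 0x16 + 2 + imm 18 = 0xa314

0xa314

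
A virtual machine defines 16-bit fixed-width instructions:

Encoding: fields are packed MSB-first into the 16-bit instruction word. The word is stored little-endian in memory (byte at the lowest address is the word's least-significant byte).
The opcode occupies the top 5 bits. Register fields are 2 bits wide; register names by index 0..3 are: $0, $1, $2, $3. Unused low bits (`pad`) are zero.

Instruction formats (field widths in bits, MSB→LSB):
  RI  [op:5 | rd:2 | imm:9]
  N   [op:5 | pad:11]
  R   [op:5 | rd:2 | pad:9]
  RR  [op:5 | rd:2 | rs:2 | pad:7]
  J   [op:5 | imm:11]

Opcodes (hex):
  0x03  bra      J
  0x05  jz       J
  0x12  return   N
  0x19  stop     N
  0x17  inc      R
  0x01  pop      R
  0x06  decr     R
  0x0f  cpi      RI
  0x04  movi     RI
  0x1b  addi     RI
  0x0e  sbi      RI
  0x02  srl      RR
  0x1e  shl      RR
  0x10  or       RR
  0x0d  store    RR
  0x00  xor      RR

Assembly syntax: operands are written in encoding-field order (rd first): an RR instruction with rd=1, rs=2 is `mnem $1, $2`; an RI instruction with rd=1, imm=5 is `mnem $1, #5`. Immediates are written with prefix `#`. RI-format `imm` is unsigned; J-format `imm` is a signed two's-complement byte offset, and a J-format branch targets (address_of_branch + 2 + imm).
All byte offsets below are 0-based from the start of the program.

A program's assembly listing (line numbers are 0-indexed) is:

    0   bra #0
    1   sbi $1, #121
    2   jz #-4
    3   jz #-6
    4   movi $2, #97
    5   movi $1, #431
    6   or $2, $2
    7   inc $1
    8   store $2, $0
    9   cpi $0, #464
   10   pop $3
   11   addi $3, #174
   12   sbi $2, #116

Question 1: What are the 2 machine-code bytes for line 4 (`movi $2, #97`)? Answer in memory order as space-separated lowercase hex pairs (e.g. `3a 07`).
61 24

L4: movi op=0x4:5|rd=2:2|imm=97:9 ⇒ 0x2461 ⇒ little 61 24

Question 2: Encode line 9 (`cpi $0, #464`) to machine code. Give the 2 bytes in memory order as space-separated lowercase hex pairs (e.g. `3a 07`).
9. cpi fields op=0xf:5|rd=0:2|imm=464:9 → word 79d0h → d0 79

d0 79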